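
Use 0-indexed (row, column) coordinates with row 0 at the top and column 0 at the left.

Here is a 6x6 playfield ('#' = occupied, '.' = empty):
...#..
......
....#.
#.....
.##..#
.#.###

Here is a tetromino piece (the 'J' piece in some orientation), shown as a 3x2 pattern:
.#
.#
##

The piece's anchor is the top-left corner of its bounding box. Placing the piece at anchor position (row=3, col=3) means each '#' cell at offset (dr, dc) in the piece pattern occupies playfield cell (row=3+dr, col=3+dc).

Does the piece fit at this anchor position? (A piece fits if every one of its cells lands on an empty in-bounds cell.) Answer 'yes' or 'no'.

Answer: no

Derivation:
Check each piece cell at anchor (3, 3):
  offset (0,1) -> (3,4): empty -> OK
  offset (1,1) -> (4,4): empty -> OK
  offset (2,0) -> (5,3): occupied ('#') -> FAIL
  offset (2,1) -> (5,4): occupied ('#') -> FAIL
All cells valid: no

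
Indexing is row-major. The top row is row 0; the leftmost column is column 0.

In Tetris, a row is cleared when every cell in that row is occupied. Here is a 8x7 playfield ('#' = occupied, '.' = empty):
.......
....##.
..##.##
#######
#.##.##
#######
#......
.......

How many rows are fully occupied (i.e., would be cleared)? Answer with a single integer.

Check each row:
  row 0: 7 empty cells -> not full
  row 1: 5 empty cells -> not full
  row 2: 3 empty cells -> not full
  row 3: 0 empty cells -> FULL (clear)
  row 4: 2 empty cells -> not full
  row 5: 0 empty cells -> FULL (clear)
  row 6: 6 empty cells -> not full
  row 7: 7 empty cells -> not full
Total rows cleared: 2

Answer: 2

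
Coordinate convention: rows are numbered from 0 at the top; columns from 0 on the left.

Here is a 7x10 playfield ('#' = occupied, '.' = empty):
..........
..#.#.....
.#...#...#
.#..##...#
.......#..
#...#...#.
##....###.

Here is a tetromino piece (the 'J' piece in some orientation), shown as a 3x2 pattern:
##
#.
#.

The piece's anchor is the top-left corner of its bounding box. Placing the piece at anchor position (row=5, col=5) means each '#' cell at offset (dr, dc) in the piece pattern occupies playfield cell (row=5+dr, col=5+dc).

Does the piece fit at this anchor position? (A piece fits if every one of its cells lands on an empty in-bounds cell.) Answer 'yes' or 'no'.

Check each piece cell at anchor (5, 5):
  offset (0,0) -> (5,5): empty -> OK
  offset (0,1) -> (5,6): empty -> OK
  offset (1,0) -> (6,5): empty -> OK
  offset (2,0) -> (7,5): out of bounds -> FAIL
All cells valid: no

Answer: no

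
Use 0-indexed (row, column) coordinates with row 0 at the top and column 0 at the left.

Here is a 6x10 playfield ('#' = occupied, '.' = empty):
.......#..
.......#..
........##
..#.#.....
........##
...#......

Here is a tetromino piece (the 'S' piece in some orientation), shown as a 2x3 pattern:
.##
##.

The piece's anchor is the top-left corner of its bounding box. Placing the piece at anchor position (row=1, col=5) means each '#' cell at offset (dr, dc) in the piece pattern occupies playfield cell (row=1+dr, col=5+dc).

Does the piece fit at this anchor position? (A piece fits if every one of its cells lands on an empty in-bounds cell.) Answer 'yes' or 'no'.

Check each piece cell at anchor (1, 5):
  offset (0,1) -> (1,6): empty -> OK
  offset (0,2) -> (1,7): occupied ('#') -> FAIL
  offset (1,0) -> (2,5): empty -> OK
  offset (1,1) -> (2,6): empty -> OK
All cells valid: no

Answer: no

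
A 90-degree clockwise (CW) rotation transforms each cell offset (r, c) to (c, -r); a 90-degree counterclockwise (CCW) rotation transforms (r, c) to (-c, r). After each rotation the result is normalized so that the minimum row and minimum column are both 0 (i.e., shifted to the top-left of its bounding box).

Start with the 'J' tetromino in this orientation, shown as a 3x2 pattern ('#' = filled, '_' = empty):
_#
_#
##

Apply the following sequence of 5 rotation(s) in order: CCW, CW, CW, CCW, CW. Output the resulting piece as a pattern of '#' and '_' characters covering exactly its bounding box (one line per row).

Start:
_#
_#
##
After rotation 1 (CCW):
###
__#
After rotation 2 (CW):
_#
_#
##
After rotation 3 (CW):
#__
###
After rotation 4 (CCW):
_#
_#
##
After rotation 5 (CW):
#__
###

Answer: #__
###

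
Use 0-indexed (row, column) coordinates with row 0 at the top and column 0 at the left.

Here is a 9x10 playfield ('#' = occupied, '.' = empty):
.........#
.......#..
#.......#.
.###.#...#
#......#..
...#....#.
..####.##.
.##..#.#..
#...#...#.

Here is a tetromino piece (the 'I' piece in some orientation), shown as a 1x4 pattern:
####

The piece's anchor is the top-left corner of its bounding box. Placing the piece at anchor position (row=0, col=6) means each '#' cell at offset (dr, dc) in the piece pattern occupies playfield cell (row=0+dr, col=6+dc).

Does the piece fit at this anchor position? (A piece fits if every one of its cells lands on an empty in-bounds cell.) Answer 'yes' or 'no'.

Check each piece cell at anchor (0, 6):
  offset (0,0) -> (0,6): empty -> OK
  offset (0,1) -> (0,7): empty -> OK
  offset (0,2) -> (0,8): empty -> OK
  offset (0,3) -> (0,9): occupied ('#') -> FAIL
All cells valid: no

Answer: no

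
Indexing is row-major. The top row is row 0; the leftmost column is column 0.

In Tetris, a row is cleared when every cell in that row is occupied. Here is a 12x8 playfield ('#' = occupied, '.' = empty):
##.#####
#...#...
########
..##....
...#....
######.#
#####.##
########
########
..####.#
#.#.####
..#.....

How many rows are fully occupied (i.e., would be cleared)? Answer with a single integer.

Answer: 3

Derivation:
Check each row:
  row 0: 1 empty cell -> not full
  row 1: 6 empty cells -> not full
  row 2: 0 empty cells -> FULL (clear)
  row 3: 6 empty cells -> not full
  row 4: 7 empty cells -> not full
  row 5: 1 empty cell -> not full
  row 6: 1 empty cell -> not full
  row 7: 0 empty cells -> FULL (clear)
  row 8: 0 empty cells -> FULL (clear)
  row 9: 3 empty cells -> not full
  row 10: 2 empty cells -> not full
  row 11: 7 empty cells -> not full
Total rows cleared: 3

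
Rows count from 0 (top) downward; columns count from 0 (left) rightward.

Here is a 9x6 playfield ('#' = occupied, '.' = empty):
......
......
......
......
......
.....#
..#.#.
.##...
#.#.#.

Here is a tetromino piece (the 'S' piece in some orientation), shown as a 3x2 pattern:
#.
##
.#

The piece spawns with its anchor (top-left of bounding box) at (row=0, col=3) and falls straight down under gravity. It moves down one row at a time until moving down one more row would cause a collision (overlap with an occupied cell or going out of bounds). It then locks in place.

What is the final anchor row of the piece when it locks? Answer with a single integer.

Answer: 3

Derivation:
Spawn at (row=0, col=3). Try each row:
  row 0: fits
  row 1: fits
  row 2: fits
  row 3: fits
  row 4: blocked -> lock at row 3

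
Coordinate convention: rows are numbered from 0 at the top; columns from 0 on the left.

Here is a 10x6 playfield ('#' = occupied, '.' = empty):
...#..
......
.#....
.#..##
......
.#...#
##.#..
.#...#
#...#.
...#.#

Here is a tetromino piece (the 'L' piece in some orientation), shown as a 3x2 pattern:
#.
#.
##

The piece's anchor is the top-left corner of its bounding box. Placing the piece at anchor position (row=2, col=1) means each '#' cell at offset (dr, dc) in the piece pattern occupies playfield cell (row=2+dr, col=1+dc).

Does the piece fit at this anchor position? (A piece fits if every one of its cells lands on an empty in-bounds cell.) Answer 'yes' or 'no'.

Answer: no

Derivation:
Check each piece cell at anchor (2, 1):
  offset (0,0) -> (2,1): occupied ('#') -> FAIL
  offset (1,0) -> (3,1): occupied ('#') -> FAIL
  offset (2,0) -> (4,1): empty -> OK
  offset (2,1) -> (4,2): empty -> OK
All cells valid: no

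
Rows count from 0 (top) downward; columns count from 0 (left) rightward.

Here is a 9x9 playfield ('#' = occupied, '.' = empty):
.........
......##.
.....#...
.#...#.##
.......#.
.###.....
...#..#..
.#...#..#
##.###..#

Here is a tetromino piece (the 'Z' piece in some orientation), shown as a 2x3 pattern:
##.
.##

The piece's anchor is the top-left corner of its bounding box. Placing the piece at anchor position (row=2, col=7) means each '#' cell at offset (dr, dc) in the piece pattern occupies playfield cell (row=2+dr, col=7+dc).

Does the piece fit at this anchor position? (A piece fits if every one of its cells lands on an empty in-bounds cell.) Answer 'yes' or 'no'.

Check each piece cell at anchor (2, 7):
  offset (0,0) -> (2,7): empty -> OK
  offset (0,1) -> (2,8): empty -> OK
  offset (1,1) -> (3,8): occupied ('#') -> FAIL
  offset (1,2) -> (3,9): out of bounds -> FAIL
All cells valid: no

Answer: no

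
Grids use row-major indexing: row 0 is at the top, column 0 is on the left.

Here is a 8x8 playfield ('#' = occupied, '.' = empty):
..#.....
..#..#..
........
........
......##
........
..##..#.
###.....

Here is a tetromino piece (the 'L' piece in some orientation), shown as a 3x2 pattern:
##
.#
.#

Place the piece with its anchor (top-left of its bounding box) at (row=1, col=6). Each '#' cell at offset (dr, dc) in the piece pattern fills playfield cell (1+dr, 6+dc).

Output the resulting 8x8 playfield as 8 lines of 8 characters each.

Answer: ..#.....
..#..###
.......#
.......#
......##
........
..##..#.
###.....

Derivation:
Fill (1+0,6+0) = (1,6)
Fill (1+0,6+1) = (1,7)
Fill (1+1,6+1) = (2,7)
Fill (1+2,6+1) = (3,7)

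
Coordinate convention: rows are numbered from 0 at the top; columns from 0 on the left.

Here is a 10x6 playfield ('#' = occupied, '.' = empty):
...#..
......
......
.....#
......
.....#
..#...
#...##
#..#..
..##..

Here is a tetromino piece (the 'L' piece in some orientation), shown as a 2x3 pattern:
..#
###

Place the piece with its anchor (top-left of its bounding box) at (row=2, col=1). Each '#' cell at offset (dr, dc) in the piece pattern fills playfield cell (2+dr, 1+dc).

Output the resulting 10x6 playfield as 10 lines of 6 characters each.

Fill (2+0,1+2) = (2,3)
Fill (2+1,1+0) = (3,1)
Fill (2+1,1+1) = (3,2)
Fill (2+1,1+2) = (3,3)

Answer: ...#..
......
...#..
.###.#
......
.....#
..#...
#...##
#..#..
..##..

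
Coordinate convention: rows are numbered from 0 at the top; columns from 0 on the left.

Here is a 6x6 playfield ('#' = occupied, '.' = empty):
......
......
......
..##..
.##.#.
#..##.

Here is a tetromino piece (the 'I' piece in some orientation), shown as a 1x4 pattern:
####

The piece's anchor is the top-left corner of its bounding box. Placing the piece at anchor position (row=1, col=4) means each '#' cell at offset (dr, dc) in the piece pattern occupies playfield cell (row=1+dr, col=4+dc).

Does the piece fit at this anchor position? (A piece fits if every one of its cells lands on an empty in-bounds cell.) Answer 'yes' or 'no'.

Answer: no

Derivation:
Check each piece cell at anchor (1, 4):
  offset (0,0) -> (1,4): empty -> OK
  offset (0,1) -> (1,5): empty -> OK
  offset (0,2) -> (1,6): out of bounds -> FAIL
  offset (0,3) -> (1,7): out of bounds -> FAIL
All cells valid: no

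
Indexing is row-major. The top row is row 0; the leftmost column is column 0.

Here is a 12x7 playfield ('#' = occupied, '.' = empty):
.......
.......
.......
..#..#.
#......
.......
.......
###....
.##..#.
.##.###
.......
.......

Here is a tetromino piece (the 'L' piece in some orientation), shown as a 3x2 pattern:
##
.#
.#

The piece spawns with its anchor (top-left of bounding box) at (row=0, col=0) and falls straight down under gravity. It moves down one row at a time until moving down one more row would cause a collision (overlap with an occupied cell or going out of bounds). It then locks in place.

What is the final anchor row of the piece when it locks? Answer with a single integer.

Spawn at (row=0, col=0). Try each row:
  row 0: fits
  row 1: fits
  row 2: fits
  row 3: fits
  row 4: blocked -> lock at row 3

Answer: 3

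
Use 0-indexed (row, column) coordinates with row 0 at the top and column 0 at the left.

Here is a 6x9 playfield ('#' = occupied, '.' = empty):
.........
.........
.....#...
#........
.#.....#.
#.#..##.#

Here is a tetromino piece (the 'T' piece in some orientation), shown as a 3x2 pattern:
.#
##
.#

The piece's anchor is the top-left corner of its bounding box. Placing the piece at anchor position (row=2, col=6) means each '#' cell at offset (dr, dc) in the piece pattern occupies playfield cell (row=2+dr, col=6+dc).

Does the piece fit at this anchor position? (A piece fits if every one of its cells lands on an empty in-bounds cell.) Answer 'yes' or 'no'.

Check each piece cell at anchor (2, 6):
  offset (0,1) -> (2,7): empty -> OK
  offset (1,0) -> (3,6): empty -> OK
  offset (1,1) -> (3,7): empty -> OK
  offset (2,1) -> (4,7): occupied ('#') -> FAIL
All cells valid: no

Answer: no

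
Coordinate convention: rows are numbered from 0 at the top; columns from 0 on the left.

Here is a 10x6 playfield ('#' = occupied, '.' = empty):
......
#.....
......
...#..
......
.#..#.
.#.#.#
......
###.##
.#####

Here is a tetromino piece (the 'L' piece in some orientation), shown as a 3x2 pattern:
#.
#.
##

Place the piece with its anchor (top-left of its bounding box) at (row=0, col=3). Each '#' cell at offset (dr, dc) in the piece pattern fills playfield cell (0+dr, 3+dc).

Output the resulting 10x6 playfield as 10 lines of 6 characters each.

Answer: ...#..
#..#..
...##.
...#..
......
.#..#.
.#.#.#
......
###.##
.#####

Derivation:
Fill (0+0,3+0) = (0,3)
Fill (0+1,3+0) = (1,3)
Fill (0+2,3+0) = (2,3)
Fill (0+2,3+1) = (2,4)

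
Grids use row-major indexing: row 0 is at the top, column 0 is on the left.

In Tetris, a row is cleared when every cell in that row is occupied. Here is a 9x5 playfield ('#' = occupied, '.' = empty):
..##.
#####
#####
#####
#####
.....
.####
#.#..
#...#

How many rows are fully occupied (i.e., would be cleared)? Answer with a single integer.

Answer: 4

Derivation:
Check each row:
  row 0: 3 empty cells -> not full
  row 1: 0 empty cells -> FULL (clear)
  row 2: 0 empty cells -> FULL (clear)
  row 3: 0 empty cells -> FULL (clear)
  row 4: 0 empty cells -> FULL (clear)
  row 5: 5 empty cells -> not full
  row 6: 1 empty cell -> not full
  row 7: 3 empty cells -> not full
  row 8: 3 empty cells -> not full
Total rows cleared: 4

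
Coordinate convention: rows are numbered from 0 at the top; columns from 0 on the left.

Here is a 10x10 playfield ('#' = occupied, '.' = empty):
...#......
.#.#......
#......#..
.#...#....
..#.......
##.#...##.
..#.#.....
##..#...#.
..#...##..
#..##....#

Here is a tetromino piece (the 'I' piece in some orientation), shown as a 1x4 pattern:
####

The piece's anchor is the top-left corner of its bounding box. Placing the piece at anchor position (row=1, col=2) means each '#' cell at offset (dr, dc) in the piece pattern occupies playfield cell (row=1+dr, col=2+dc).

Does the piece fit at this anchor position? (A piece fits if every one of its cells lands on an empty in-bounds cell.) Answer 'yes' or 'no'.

Answer: no

Derivation:
Check each piece cell at anchor (1, 2):
  offset (0,0) -> (1,2): empty -> OK
  offset (0,1) -> (1,3): occupied ('#') -> FAIL
  offset (0,2) -> (1,4): empty -> OK
  offset (0,3) -> (1,5): empty -> OK
All cells valid: no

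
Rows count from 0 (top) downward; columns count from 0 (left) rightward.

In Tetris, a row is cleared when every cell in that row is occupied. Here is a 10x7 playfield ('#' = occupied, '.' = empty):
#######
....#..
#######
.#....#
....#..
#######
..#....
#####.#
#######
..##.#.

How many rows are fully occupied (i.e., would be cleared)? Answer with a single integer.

Answer: 4

Derivation:
Check each row:
  row 0: 0 empty cells -> FULL (clear)
  row 1: 6 empty cells -> not full
  row 2: 0 empty cells -> FULL (clear)
  row 3: 5 empty cells -> not full
  row 4: 6 empty cells -> not full
  row 5: 0 empty cells -> FULL (clear)
  row 6: 6 empty cells -> not full
  row 7: 1 empty cell -> not full
  row 8: 0 empty cells -> FULL (clear)
  row 9: 4 empty cells -> not full
Total rows cleared: 4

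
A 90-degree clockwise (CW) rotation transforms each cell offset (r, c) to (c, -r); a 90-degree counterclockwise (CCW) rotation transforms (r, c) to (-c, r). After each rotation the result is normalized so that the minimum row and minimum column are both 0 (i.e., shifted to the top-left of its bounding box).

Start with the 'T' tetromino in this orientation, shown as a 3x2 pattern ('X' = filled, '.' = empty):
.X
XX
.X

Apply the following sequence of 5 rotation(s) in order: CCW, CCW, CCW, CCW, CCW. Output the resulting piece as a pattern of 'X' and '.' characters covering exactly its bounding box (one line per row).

Answer: XXX
.X.

Derivation:
Start:
.X
XX
.X
After rotation 1 (CCW):
XXX
.X.
After rotation 2 (CCW):
X.
XX
X.
After rotation 3 (CCW):
.X.
XXX
After rotation 4 (CCW):
.X
XX
.X
After rotation 5 (CCW):
XXX
.X.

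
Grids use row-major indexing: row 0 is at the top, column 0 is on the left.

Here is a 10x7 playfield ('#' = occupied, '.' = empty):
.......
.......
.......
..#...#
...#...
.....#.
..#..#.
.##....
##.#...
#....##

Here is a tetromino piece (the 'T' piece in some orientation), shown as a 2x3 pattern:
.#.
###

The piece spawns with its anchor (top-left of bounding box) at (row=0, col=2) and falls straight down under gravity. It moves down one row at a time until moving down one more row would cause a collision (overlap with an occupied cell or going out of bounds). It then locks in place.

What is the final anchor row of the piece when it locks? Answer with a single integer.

Spawn at (row=0, col=2). Try each row:
  row 0: fits
  row 1: fits
  row 2: blocked -> lock at row 1

Answer: 1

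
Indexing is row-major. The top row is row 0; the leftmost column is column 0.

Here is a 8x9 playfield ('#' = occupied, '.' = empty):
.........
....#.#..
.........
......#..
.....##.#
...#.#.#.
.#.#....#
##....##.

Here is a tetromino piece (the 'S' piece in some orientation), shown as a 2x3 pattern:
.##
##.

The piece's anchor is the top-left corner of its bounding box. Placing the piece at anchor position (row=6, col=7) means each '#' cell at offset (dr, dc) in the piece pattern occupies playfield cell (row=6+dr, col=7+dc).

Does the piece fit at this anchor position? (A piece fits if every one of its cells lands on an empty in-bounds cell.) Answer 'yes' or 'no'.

Check each piece cell at anchor (6, 7):
  offset (0,1) -> (6,8): occupied ('#') -> FAIL
  offset (0,2) -> (6,9): out of bounds -> FAIL
  offset (1,0) -> (7,7): occupied ('#') -> FAIL
  offset (1,1) -> (7,8): empty -> OK
All cells valid: no

Answer: no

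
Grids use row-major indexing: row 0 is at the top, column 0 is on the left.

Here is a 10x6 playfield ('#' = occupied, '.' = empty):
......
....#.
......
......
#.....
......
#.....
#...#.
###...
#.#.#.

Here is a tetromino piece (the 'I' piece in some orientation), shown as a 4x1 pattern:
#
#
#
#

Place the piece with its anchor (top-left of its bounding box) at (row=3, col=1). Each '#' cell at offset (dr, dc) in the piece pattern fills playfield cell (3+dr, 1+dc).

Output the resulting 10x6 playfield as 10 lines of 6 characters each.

Answer: ......
....#.
......
.#....
##....
.#....
##....
#...#.
###...
#.#.#.

Derivation:
Fill (3+0,1+0) = (3,1)
Fill (3+1,1+0) = (4,1)
Fill (3+2,1+0) = (5,1)
Fill (3+3,1+0) = (6,1)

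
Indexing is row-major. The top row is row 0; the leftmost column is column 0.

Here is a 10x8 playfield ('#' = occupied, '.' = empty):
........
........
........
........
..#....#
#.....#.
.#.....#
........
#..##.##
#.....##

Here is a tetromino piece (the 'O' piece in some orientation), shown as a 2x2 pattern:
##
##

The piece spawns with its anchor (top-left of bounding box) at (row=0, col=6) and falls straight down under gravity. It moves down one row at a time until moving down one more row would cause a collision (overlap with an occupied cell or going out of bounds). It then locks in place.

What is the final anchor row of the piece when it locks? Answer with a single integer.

Answer: 2

Derivation:
Spawn at (row=0, col=6). Try each row:
  row 0: fits
  row 1: fits
  row 2: fits
  row 3: blocked -> lock at row 2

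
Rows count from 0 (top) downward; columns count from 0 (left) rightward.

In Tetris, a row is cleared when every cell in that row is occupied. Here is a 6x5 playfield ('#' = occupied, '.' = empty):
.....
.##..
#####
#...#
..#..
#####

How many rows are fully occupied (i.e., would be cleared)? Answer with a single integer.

Answer: 2

Derivation:
Check each row:
  row 0: 5 empty cells -> not full
  row 1: 3 empty cells -> not full
  row 2: 0 empty cells -> FULL (clear)
  row 3: 3 empty cells -> not full
  row 4: 4 empty cells -> not full
  row 5: 0 empty cells -> FULL (clear)
Total rows cleared: 2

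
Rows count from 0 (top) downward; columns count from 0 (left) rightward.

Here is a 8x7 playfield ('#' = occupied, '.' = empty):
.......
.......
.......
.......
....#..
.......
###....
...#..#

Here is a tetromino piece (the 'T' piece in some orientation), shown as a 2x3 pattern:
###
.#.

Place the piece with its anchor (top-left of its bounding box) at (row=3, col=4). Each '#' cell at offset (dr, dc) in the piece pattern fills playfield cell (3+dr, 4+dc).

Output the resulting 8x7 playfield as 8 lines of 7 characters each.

Answer: .......
.......
.......
....###
....##.
.......
###....
...#..#

Derivation:
Fill (3+0,4+0) = (3,4)
Fill (3+0,4+1) = (3,5)
Fill (3+0,4+2) = (3,6)
Fill (3+1,4+1) = (4,5)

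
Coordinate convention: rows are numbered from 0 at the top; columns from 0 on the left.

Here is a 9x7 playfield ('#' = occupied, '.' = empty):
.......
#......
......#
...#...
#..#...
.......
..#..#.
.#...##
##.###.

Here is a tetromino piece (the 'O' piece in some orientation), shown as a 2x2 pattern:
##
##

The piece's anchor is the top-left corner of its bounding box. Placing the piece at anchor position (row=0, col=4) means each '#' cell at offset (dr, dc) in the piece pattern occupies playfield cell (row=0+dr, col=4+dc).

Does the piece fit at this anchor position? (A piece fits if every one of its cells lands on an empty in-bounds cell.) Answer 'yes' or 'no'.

Answer: yes

Derivation:
Check each piece cell at anchor (0, 4):
  offset (0,0) -> (0,4): empty -> OK
  offset (0,1) -> (0,5): empty -> OK
  offset (1,0) -> (1,4): empty -> OK
  offset (1,1) -> (1,5): empty -> OK
All cells valid: yes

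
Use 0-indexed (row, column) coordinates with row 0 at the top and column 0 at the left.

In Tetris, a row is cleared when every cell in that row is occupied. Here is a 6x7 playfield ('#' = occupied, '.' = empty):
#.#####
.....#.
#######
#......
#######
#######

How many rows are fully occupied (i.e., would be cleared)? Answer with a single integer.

Check each row:
  row 0: 1 empty cell -> not full
  row 1: 6 empty cells -> not full
  row 2: 0 empty cells -> FULL (clear)
  row 3: 6 empty cells -> not full
  row 4: 0 empty cells -> FULL (clear)
  row 5: 0 empty cells -> FULL (clear)
Total rows cleared: 3

Answer: 3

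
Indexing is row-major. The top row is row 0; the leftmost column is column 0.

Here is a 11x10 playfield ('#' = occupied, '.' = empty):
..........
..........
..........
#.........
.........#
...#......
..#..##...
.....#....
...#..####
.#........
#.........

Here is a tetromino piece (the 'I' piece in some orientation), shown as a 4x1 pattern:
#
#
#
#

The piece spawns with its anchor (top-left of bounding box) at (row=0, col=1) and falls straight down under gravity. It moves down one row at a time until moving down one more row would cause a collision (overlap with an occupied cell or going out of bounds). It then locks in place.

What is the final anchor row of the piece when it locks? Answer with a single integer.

Answer: 5

Derivation:
Spawn at (row=0, col=1). Try each row:
  row 0: fits
  row 1: fits
  row 2: fits
  row 3: fits
  row 4: fits
  row 5: fits
  row 6: blocked -> lock at row 5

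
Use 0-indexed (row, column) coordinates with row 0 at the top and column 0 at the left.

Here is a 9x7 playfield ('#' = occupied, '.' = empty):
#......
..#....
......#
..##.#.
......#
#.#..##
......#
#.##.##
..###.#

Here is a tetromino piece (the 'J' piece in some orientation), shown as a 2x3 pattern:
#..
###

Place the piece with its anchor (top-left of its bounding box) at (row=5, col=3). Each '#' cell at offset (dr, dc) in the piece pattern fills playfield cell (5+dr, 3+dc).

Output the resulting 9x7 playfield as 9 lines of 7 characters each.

Fill (5+0,3+0) = (5,3)
Fill (5+1,3+0) = (6,3)
Fill (5+1,3+1) = (6,4)
Fill (5+1,3+2) = (6,5)

Answer: #......
..#....
......#
..##.#.
......#
#.##.##
...####
#.##.##
..###.#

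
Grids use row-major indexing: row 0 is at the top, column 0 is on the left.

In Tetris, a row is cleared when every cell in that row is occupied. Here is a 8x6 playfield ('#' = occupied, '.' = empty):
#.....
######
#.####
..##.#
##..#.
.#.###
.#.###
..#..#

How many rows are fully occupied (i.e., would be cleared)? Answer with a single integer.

Answer: 1

Derivation:
Check each row:
  row 0: 5 empty cells -> not full
  row 1: 0 empty cells -> FULL (clear)
  row 2: 1 empty cell -> not full
  row 3: 3 empty cells -> not full
  row 4: 3 empty cells -> not full
  row 5: 2 empty cells -> not full
  row 6: 2 empty cells -> not full
  row 7: 4 empty cells -> not full
Total rows cleared: 1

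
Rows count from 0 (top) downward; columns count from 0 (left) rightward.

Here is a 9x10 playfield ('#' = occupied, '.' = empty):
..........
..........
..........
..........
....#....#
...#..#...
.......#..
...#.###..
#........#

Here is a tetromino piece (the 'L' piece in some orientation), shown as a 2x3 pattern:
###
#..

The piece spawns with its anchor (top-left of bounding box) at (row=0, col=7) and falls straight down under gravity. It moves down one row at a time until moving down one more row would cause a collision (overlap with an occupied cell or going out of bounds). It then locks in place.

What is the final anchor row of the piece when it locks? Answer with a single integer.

Answer: 3

Derivation:
Spawn at (row=0, col=7). Try each row:
  row 0: fits
  row 1: fits
  row 2: fits
  row 3: fits
  row 4: blocked -> lock at row 3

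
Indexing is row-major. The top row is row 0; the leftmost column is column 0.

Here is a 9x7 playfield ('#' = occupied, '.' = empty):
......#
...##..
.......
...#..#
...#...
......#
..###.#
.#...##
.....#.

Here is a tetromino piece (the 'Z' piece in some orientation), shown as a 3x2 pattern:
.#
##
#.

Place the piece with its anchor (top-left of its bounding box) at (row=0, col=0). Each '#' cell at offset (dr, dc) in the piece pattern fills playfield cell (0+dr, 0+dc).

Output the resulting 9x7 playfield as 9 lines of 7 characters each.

Answer: .#....#
##.##..
#......
...#..#
...#...
......#
..###.#
.#...##
.....#.

Derivation:
Fill (0+0,0+1) = (0,1)
Fill (0+1,0+0) = (1,0)
Fill (0+1,0+1) = (1,1)
Fill (0+2,0+0) = (2,0)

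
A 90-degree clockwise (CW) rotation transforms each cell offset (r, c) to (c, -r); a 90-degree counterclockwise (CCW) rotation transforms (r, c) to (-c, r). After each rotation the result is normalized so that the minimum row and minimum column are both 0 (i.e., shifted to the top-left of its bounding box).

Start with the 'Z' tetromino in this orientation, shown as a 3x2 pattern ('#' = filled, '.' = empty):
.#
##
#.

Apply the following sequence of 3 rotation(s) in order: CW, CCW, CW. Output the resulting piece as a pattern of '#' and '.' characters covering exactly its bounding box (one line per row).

Start:
.#
##
#.
After rotation 1 (CW):
##.
.##
After rotation 2 (CCW):
.#
##
#.
After rotation 3 (CW):
##.
.##

Answer: ##.
.##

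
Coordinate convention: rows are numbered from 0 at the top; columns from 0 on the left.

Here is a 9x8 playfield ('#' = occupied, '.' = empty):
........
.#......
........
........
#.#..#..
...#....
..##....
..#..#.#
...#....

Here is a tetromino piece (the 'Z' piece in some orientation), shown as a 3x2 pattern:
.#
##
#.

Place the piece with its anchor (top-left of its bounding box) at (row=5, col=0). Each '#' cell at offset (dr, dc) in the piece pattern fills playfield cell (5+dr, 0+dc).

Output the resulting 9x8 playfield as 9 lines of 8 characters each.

Fill (5+0,0+1) = (5,1)
Fill (5+1,0+0) = (6,0)
Fill (5+1,0+1) = (6,1)
Fill (5+2,0+0) = (7,0)

Answer: ........
.#......
........
........
#.#..#..
.#.#....
####....
#.#..#.#
...#....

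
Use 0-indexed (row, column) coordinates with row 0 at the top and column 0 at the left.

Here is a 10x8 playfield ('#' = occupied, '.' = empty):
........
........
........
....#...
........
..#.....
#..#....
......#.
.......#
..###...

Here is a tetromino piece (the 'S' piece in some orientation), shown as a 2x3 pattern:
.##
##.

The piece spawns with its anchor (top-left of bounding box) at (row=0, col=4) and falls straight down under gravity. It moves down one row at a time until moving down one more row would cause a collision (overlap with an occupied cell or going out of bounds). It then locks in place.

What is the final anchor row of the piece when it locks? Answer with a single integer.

Answer: 1

Derivation:
Spawn at (row=0, col=4). Try each row:
  row 0: fits
  row 1: fits
  row 2: blocked -> lock at row 1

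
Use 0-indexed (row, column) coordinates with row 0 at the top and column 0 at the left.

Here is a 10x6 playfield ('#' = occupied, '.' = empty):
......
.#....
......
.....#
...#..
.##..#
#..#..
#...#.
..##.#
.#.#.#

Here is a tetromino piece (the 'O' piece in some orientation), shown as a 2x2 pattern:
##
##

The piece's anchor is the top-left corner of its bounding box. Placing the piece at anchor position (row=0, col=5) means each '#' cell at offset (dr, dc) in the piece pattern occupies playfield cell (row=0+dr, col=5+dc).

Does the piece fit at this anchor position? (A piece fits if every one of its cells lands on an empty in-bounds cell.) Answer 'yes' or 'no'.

Answer: no

Derivation:
Check each piece cell at anchor (0, 5):
  offset (0,0) -> (0,5): empty -> OK
  offset (0,1) -> (0,6): out of bounds -> FAIL
  offset (1,0) -> (1,5): empty -> OK
  offset (1,1) -> (1,6): out of bounds -> FAIL
All cells valid: no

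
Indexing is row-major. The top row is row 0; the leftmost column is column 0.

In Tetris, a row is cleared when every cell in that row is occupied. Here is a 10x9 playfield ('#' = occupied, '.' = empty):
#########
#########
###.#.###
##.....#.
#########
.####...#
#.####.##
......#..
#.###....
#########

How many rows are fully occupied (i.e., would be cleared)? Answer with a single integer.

Answer: 4

Derivation:
Check each row:
  row 0: 0 empty cells -> FULL (clear)
  row 1: 0 empty cells -> FULL (clear)
  row 2: 2 empty cells -> not full
  row 3: 6 empty cells -> not full
  row 4: 0 empty cells -> FULL (clear)
  row 5: 4 empty cells -> not full
  row 6: 2 empty cells -> not full
  row 7: 8 empty cells -> not full
  row 8: 5 empty cells -> not full
  row 9: 0 empty cells -> FULL (clear)
Total rows cleared: 4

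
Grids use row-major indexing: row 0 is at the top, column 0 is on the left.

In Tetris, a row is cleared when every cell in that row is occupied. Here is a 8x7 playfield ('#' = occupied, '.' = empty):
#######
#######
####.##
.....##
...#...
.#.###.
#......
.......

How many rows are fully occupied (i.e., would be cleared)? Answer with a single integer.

Answer: 2

Derivation:
Check each row:
  row 0: 0 empty cells -> FULL (clear)
  row 1: 0 empty cells -> FULL (clear)
  row 2: 1 empty cell -> not full
  row 3: 5 empty cells -> not full
  row 4: 6 empty cells -> not full
  row 5: 3 empty cells -> not full
  row 6: 6 empty cells -> not full
  row 7: 7 empty cells -> not full
Total rows cleared: 2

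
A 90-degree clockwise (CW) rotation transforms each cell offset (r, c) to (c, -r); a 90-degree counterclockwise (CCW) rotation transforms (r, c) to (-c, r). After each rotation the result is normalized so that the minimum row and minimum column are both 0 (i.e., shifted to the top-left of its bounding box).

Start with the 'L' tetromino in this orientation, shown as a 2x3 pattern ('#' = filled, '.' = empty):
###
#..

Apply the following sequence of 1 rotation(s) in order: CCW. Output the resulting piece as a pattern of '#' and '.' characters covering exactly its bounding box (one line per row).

Start:
###
#..
After rotation 1 (CCW):
#.
#.
##

Answer: #.
#.
##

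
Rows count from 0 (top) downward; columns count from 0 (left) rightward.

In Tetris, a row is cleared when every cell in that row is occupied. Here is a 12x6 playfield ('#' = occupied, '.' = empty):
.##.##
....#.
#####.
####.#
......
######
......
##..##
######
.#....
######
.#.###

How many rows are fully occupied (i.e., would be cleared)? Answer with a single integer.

Check each row:
  row 0: 2 empty cells -> not full
  row 1: 5 empty cells -> not full
  row 2: 1 empty cell -> not full
  row 3: 1 empty cell -> not full
  row 4: 6 empty cells -> not full
  row 5: 0 empty cells -> FULL (clear)
  row 6: 6 empty cells -> not full
  row 7: 2 empty cells -> not full
  row 8: 0 empty cells -> FULL (clear)
  row 9: 5 empty cells -> not full
  row 10: 0 empty cells -> FULL (clear)
  row 11: 2 empty cells -> not full
Total rows cleared: 3

Answer: 3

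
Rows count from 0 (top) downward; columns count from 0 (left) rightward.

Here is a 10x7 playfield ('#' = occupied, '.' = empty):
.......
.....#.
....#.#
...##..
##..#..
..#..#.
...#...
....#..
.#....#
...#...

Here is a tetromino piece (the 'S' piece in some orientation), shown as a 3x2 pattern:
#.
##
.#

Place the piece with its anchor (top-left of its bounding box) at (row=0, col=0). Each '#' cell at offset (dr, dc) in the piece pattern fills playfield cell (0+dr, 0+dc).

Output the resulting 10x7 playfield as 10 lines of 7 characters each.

Fill (0+0,0+0) = (0,0)
Fill (0+1,0+0) = (1,0)
Fill (0+1,0+1) = (1,1)
Fill (0+2,0+1) = (2,1)

Answer: #......
##...#.
.#..#.#
...##..
##..#..
..#..#.
...#...
....#..
.#....#
...#...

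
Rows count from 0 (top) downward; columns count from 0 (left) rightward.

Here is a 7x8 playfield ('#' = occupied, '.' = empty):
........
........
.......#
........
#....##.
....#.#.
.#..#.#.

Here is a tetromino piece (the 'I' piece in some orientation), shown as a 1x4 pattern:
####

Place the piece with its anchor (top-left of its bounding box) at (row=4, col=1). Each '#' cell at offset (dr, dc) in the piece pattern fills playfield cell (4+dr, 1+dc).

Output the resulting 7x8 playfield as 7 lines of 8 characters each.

Fill (4+0,1+0) = (4,1)
Fill (4+0,1+1) = (4,2)
Fill (4+0,1+2) = (4,3)
Fill (4+0,1+3) = (4,4)

Answer: ........
........
.......#
........
#######.
....#.#.
.#..#.#.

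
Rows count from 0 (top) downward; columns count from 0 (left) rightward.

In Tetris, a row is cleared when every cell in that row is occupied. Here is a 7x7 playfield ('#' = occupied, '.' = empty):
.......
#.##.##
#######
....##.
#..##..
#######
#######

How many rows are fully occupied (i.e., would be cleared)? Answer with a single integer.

Check each row:
  row 0: 7 empty cells -> not full
  row 1: 2 empty cells -> not full
  row 2: 0 empty cells -> FULL (clear)
  row 3: 5 empty cells -> not full
  row 4: 4 empty cells -> not full
  row 5: 0 empty cells -> FULL (clear)
  row 6: 0 empty cells -> FULL (clear)
Total rows cleared: 3

Answer: 3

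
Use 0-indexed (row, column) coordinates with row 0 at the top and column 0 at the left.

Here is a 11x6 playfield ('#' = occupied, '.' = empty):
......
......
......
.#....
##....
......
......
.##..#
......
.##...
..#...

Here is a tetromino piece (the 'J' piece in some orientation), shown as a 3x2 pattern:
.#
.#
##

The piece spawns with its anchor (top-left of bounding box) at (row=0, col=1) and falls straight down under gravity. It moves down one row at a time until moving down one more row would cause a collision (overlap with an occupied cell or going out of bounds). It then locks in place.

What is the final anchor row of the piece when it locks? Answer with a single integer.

Answer: 0

Derivation:
Spawn at (row=0, col=1). Try each row:
  row 0: fits
  row 1: blocked -> lock at row 0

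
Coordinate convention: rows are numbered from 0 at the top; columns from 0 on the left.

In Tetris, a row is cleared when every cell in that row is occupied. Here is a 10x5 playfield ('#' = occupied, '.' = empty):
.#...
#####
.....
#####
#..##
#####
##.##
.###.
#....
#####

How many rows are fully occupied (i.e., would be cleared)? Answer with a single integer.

Answer: 4

Derivation:
Check each row:
  row 0: 4 empty cells -> not full
  row 1: 0 empty cells -> FULL (clear)
  row 2: 5 empty cells -> not full
  row 3: 0 empty cells -> FULL (clear)
  row 4: 2 empty cells -> not full
  row 5: 0 empty cells -> FULL (clear)
  row 6: 1 empty cell -> not full
  row 7: 2 empty cells -> not full
  row 8: 4 empty cells -> not full
  row 9: 0 empty cells -> FULL (clear)
Total rows cleared: 4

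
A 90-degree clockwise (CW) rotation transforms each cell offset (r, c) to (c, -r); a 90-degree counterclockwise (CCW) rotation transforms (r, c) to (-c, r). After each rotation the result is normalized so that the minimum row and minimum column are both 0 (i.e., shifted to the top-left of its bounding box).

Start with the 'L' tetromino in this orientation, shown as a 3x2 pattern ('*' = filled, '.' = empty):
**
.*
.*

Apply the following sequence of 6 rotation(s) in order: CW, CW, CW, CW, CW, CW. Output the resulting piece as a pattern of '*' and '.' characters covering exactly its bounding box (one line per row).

Start:
**
.*
.*
After rotation 1 (CW):
..*
***
After rotation 2 (CW):
*.
*.
**
After rotation 3 (CW):
***
*..
After rotation 4 (CW):
**
.*
.*
After rotation 5 (CW):
..*
***
After rotation 6 (CW):
*.
*.
**

Answer: *.
*.
**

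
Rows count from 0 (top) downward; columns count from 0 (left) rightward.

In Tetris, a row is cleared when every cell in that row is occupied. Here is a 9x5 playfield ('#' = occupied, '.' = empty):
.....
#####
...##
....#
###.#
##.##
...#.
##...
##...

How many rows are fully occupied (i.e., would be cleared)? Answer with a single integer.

Check each row:
  row 0: 5 empty cells -> not full
  row 1: 0 empty cells -> FULL (clear)
  row 2: 3 empty cells -> not full
  row 3: 4 empty cells -> not full
  row 4: 1 empty cell -> not full
  row 5: 1 empty cell -> not full
  row 6: 4 empty cells -> not full
  row 7: 3 empty cells -> not full
  row 8: 3 empty cells -> not full
Total rows cleared: 1

Answer: 1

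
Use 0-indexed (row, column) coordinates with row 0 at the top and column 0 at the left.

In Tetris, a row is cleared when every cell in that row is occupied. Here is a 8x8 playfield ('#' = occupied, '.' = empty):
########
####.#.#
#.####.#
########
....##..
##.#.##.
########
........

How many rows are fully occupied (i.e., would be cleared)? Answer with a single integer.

Answer: 3

Derivation:
Check each row:
  row 0: 0 empty cells -> FULL (clear)
  row 1: 2 empty cells -> not full
  row 2: 2 empty cells -> not full
  row 3: 0 empty cells -> FULL (clear)
  row 4: 6 empty cells -> not full
  row 5: 3 empty cells -> not full
  row 6: 0 empty cells -> FULL (clear)
  row 7: 8 empty cells -> not full
Total rows cleared: 3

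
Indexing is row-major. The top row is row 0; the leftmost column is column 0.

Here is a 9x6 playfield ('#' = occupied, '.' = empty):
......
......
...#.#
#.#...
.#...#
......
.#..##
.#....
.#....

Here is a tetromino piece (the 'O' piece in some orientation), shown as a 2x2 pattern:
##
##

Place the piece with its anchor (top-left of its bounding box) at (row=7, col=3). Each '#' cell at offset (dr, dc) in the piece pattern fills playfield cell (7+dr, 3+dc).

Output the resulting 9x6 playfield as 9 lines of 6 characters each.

Fill (7+0,3+0) = (7,3)
Fill (7+0,3+1) = (7,4)
Fill (7+1,3+0) = (8,3)
Fill (7+1,3+1) = (8,4)

Answer: ......
......
...#.#
#.#...
.#...#
......
.#..##
.#.##.
.#.##.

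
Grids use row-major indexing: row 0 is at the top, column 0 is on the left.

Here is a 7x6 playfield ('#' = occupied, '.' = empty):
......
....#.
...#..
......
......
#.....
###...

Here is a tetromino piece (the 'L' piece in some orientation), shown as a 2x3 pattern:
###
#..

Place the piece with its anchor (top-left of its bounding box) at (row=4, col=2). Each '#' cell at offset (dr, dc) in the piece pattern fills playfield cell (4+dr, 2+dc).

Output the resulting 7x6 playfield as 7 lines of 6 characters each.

Answer: ......
....#.
...#..
......
..###.
#.#...
###...

Derivation:
Fill (4+0,2+0) = (4,2)
Fill (4+0,2+1) = (4,3)
Fill (4+0,2+2) = (4,4)
Fill (4+1,2+0) = (5,2)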